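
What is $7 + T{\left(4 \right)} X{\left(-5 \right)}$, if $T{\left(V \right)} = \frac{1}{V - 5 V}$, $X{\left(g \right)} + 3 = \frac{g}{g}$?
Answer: $\frac{57}{8} \approx 7.125$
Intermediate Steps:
$X{\left(g \right)} = -2$ ($X{\left(g \right)} = -3 + \frac{g}{g} = -3 + 1 = -2$)
$T{\left(V \right)} = - \frac{1}{4 V}$ ($T{\left(V \right)} = \frac{1}{\left(-4\right) V} = - \frac{1}{4 V}$)
$7 + T{\left(4 \right)} X{\left(-5 \right)} = 7 + - \frac{1}{4 \cdot 4} \left(-2\right) = 7 + \left(- \frac{1}{4}\right) \frac{1}{4} \left(-2\right) = 7 - - \frac{1}{8} = 7 + \frac{1}{8} = \frac{57}{8}$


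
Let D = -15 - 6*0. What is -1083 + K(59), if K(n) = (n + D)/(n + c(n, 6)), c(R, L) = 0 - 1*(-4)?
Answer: -68185/63 ≈ -1082.3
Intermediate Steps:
c(R, L) = 4 (c(R, L) = 0 + 4 = 4)
D = -15 (D = -15 - 1*0 = -15 + 0 = -15)
K(n) = (-15 + n)/(4 + n) (K(n) = (n - 15)/(n + 4) = (-15 + n)/(4 + n))
-1083 + K(59) = -1083 + (-15 + 59)/(4 + 59) = -1083 + 44/63 = -68185/63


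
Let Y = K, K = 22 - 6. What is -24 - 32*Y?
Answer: -536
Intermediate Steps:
K = 16
Y = 16
-24 - 32*Y = -24 - 32*16 = -24 - 512 = -536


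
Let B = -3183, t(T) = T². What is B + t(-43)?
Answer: -1334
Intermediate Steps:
B + t(-43) = -3183 + (-43)² = -3183 + 1849 = -1334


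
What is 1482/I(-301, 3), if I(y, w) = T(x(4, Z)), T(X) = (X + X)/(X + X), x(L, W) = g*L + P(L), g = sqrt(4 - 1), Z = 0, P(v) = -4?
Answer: 1482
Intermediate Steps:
g = sqrt(3) ≈ 1.7320
x(L, W) = -4 + L*sqrt(3) (x(L, W) = sqrt(3)*L - 4 = L*sqrt(3) - 4 = -4 + L*sqrt(3))
T(X) = 1 (T(X) = (2*X)/((2*X)) = (2*X)*(1/(2*X)) = 1)
I(y, w) = 1
1482/I(-301, 3) = 1482/1 = 1482*1 = 1482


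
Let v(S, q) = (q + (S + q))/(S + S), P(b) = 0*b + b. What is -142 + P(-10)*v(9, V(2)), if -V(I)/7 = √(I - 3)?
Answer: -147 + 70*I/9 ≈ -147.0 + 7.7778*I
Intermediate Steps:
V(I) = -7*√(-3 + I) (V(I) = -7*√(I - 3) = -7*√(-3 + I))
P(b) = b (P(b) = 0 + b = b)
v(S, q) = (S + 2*q)/(2*S) (v(S, q) = (S + 2*q)/((2*S)) = (S + 2*q)*(1/(2*S)) = (S + 2*q)/(2*S))
-142 + P(-10)*v(9, V(2)) = -142 - 10*(-7*√(-3 + 2) + (½)*9)/9 = -142 - 10*(-7*I + 9/2)/9 = -142 - 10*(9/2 - 7*I)/9 = -142 - 10*(½ - 7*I/9) = -142 + (-5 + 70*I/9) = -147 + 70*I/9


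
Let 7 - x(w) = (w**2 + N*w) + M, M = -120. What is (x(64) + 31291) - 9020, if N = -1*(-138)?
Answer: 9470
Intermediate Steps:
N = 138
x(w) = 127 - w**2 - 138*w (x(w) = 7 - ((w**2 + 138*w) - 120) = 7 - (-120 + w**2 + 138*w) = 7 + (120 - w**2 - 138*w) = 127 - w**2 - 138*w)
(x(64) + 31291) - 9020 = ((127 - 1*64**2 - 138*64) + 31291) - 9020 = ((127 - 1*4096 - 8832) + 31291) - 9020 = ((127 - 4096 - 8832) + 31291) - 9020 = (-12801 + 31291) - 9020 = 18490 - 9020 = 9470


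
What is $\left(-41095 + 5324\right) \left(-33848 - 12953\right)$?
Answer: $1674118571$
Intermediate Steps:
$\left(-41095 + 5324\right) \left(-33848 - 12953\right) = - 35771 \left(-33848 - 12953\right) = \left(-35771\right) \left(-46801\right) = 1674118571$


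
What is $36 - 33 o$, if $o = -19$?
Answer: $663$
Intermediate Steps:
$36 - 33 o = 36 - -627 = 36 + 627 = 663$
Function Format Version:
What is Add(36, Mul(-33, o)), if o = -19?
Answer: 663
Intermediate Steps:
Add(36, Mul(-33, o)) = Add(36, Mul(-33, -19)) = Add(36, 627) = 663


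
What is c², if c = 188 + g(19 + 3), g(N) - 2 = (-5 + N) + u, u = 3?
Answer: 44100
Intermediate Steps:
g(N) = N (g(N) = 2 + ((-5 + N) + 3) = 2 + (-2 + N) = N)
c = 210 (c = 188 + (19 + 3) = 188 + 22 = 210)
c² = 210² = 44100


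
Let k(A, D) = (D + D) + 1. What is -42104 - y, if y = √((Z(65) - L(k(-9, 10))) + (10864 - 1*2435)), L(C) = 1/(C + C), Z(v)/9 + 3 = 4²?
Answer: -42104 - √15075102/42 ≈ -42196.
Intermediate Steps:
Z(v) = 117 (Z(v) = -27 + 9*4² = -27 + 9*16 = -27 + 144 = 117)
k(A, D) = 1 + 2*D (k(A, D) = 2*D + 1 = 1 + 2*D)
L(C) = 1/(2*C)
y = √15075102/42 (y = √((117 - 1/(2*(1 + 2*10))) + (10864 - 1*2435)) = √((117 - 1/(2*(1 + 20))) + (10864 - 2435)) = √((117 - 1/(2*21)) + 8429) = √((117 - 1*1/42) + 8429) = √((117 - 1/42) + 8429) = √(4913/42 + 8429) = √(358931/42) = √15075102/42 ≈ 92.444)
-42104 - y = -42104 - √15075102/42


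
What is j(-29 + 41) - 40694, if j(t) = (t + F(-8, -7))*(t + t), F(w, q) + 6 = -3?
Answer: -40622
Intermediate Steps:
F(w, q) = -9 (F(w, q) = -6 - 3 = -9)
j(t) = 2*t*(-9 + t) (j(t) = (t - 9)*(t + t) = (-9 + t)*(2*t) = 2*t*(-9 + t))
j(-29 + 41) - 40694 = 2*(-29 + 41)*(-9 + (-29 + 41)) - 40694 = 2*12*(-9 + 12) - 40694 = 2*12*3 - 40694 = 72 - 40694 = -40622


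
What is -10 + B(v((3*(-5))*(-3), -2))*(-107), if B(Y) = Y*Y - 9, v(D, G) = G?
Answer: 525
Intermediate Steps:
B(Y) = -9 + Y**2 (B(Y) = Y**2 - 9 = -9 + Y**2)
-10 + B(v((3*(-5))*(-3), -2))*(-107) = -10 + (-9 + (-2)**2)*(-107) = -10 + (-9 + 4)*(-107) = -10 - 5*(-107) = -10 + 535 = 525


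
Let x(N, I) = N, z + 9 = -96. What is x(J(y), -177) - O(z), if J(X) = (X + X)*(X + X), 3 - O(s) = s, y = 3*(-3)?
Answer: 216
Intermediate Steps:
z = -105 (z = -9 - 96 = -105)
y = -9
O(s) = 3 - s
J(X) = 4*X² (J(X) = (2*X)*(2*X) = 4*X²)
x(J(y), -177) - O(z) = 4*(-9)² - (3 - 1*(-105)) = 4*81 - (3 + 105) = 324 - 1*108 = 324 - 108 = 216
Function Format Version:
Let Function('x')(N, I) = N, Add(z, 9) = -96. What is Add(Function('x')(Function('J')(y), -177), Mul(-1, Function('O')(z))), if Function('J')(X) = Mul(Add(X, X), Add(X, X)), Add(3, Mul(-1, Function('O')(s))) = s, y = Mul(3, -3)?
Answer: 216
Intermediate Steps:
z = -105 (z = Add(-9, -96) = -105)
y = -9
Function('O')(s) = Add(3, Mul(-1, s))
Function('J')(X) = Mul(4, Pow(X, 2)) (Function('J')(X) = Mul(Mul(2, X), Mul(2, X)) = Mul(4, Pow(X, 2)))
Add(Function('x')(Function('J')(y), -177), Mul(-1, Function('O')(z))) = Add(Mul(4, Pow(-9, 2)), Mul(-1, Add(3, Mul(-1, -105)))) = Add(Mul(4, 81), Mul(-1, Add(3, 105))) = Add(324, Mul(-1, 108)) = Add(324, -108) = 216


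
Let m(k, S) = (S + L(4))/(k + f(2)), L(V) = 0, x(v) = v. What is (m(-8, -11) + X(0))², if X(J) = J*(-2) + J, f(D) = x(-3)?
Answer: 1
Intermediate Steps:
f(D) = -3
m(k, S) = S/(-3 + k) (m(k, S) = (S + 0)/(k - 3) = S/(-3 + k))
X(J) = -J (X(J) = -2*J + J = -J)
(m(-8, -11) + X(0))² = (-11/(-3 - 8) - 1*0)² = (-11/(-11) + 0)² = (-11*(-1/11) + 0)² = (1 + 0)² = 1² = 1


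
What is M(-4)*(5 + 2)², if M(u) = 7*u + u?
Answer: -1568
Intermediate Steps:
M(u) = 8*u
M(-4)*(5 + 2)² = (8*(-4))*(5 + 2)² = -32*7² = -32*49 = -1568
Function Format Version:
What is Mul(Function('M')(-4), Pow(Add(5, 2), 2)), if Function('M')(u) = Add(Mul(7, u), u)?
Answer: -1568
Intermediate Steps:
Function('M')(u) = Mul(8, u)
Mul(Function('M')(-4), Pow(Add(5, 2), 2)) = Mul(Mul(8, -4), Pow(Add(5, 2), 2)) = Mul(-32, Pow(7, 2)) = Mul(-32, 49) = -1568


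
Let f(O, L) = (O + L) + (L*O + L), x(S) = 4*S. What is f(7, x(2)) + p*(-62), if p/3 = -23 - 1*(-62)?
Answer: -7175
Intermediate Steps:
p = 117 (p = 3*(-23 - 1*(-62)) = 3*(-23 + 62) = 3*39 = 117)
f(O, L) = O + 2*L + L*O (f(O, L) = (L + O) + (L + L*O) = O + 2*L + L*O)
f(7, x(2)) + p*(-62) = (7 + 2*(4*2) + (4*2)*7) + 117*(-62) = (7 + 2*8 + 8*7) - 7254 = (7 + 16 + 56) - 7254 = 79 - 7254 = -7175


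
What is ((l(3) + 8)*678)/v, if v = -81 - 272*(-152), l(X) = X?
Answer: 7458/41263 ≈ 0.18074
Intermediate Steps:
v = 41263 (v = -81 + 41344 = 41263)
((l(3) + 8)*678)/v = ((3 + 8)*678)/41263 = (11*678)*(1/41263) = 7458*(1/41263) = 7458/41263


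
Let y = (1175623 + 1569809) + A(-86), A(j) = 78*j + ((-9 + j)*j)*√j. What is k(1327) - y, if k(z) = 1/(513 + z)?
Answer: -5039252159/1840 - 8170*I*√86 ≈ -2.7387e+6 - 75766.0*I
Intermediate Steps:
A(j) = 78*j + j^(3/2)*(-9 + j) (A(j) = 78*j + (j*(-9 + j))*√j = 78*j + j^(3/2)*(-9 + j))
y = 2738724 + 8170*I*√86 (y = (1175623 + 1569809) + ((-86)^(5/2) - (-774)*I*√86 + 78*(-86)) = 2745432 + (7396*I*√86 - (-774)*I*√86 - 6708) = 2745432 + (7396*I*√86 + 774*I*√86 - 6708) = 2745432 + (-6708 + 8170*I*√86) = 2738724 + 8170*I*√86 ≈ 2.7387e+6 + 75766.0*I)
k(1327) - y = 1/(513 + 1327) - (2738724 + 8170*I*√86) = 1/1840 + (-2738724 - 8170*I*√86) = -5039252159/1840 - 8170*I*√86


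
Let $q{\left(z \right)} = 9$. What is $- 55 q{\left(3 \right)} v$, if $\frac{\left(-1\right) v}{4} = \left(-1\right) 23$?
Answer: $-45540$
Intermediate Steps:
$v = 92$ ($v = - 4 \left(\left(-1\right) 23\right) = \left(-4\right) \left(-23\right) = 92$)
$- 55 q{\left(3 \right)} v = \left(-55\right) 9 \cdot 92 = \left(-495\right) 92 = -45540$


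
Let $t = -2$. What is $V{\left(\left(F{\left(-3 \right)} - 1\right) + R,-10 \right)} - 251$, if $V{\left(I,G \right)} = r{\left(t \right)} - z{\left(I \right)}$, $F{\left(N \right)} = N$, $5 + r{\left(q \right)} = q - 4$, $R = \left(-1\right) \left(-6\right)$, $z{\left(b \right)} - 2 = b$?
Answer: $-266$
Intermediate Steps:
$z{\left(b \right)} = 2 + b$
$R = 6$
$r{\left(q \right)} = -9 + q$ ($r{\left(q \right)} = -5 + \left(q - 4\right) = -5 + \left(-4 + q\right) = -9 + q$)
$V{\left(I,G \right)} = -13 - I$ ($V{\left(I,G \right)} = \left(-9 - 2\right) - \left(2 + I\right) = -11 - \left(2 + I\right) = -13 - I$)
$V{\left(\left(F{\left(-3 \right)} - 1\right) + R,-10 \right)} - 251 = \left(-13 - \left(\left(-3 - 1\right) + 6\right)\right) - 251 = \left(-13 - \left(-4 + 6\right)\right) - 251 = \left(-13 - 2\right) - 251 = -15 - 251 = -266$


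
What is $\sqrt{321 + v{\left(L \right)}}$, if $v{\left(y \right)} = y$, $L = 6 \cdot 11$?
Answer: $3 \sqrt{43} \approx 19.672$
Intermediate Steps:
$L = 66$
$\sqrt{321 + v{\left(L \right)}} = \sqrt{321 + 66} = \sqrt{387} = 3 \sqrt{43}$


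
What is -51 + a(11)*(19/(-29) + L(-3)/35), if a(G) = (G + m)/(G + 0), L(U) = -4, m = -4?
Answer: -7466/145 ≈ -51.490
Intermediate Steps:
a(G) = (-4 + G)/G (a(G) = (G - 4)/(G + 0) = (-4 + G)/G)
-51 + a(11)*(19/(-29) + L(-3)/35) = -51 + ((-4 + 11)/11)*(19/(-29) - 4/35) = -51 + ((1/11)*7)*(19*(-1/29) - 4*1/35) = -51 + 7*(-19/29 - 4/35)/11 = -51 + (7/11)*(-781/1015) = -51 - 71/145 = -7466/145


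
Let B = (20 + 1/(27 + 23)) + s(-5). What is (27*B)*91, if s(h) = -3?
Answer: 2090907/50 ≈ 41818.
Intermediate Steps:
B = 851/50 (B = (20 + 1/(27 + 23)) - 3 = (20 + 1/50) - 3 = 1001/50 - 3 = 851/50 ≈ 17.020)
(27*B)*91 = (27*(851/50))*91 = (22977/50)*91 = 2090907/50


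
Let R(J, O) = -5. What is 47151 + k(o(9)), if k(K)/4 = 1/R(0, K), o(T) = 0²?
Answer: 235751/5 ≈ 47150.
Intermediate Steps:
o(T) = 0
k(K) = -⅘ (k(K) = 4/(-5) = 4*(-⅕) = -⅘)
47151 + k(o(9)) = 47151 - ⅘ = 235751/5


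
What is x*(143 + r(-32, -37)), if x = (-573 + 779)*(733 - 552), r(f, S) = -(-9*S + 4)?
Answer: -7233484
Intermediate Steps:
r(f, S) = -4 + 9*S (r(f, S) = -(4 - 9*S) = -4 + 9*S)
x = 37286 (x = 206*181 = 37286)
x*(143 + r(-32, -37)) = 37286*(143 + (-4 + 9*(-37))) = 37286*(143 + (-4 - 333)) = 37286*(143 - 337) = 37286*(-194) = -7233484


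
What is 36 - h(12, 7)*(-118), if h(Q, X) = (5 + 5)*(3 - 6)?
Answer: -3504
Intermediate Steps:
h(Q, X) = -30 (h(Q, X) = 10*(-3) = -30)
36 - h(12, 7)*(-118) = 36 - 1*(-30)*(-118) = 36 + 30*(-118) = 36 - 3540 = -3504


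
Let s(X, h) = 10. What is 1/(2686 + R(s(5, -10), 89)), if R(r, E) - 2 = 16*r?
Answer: 1/2848 ≈ 0.00035112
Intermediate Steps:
R(r, E) = 2 + 16*r
1/(2686 + R(s(5, -10), 89)) = 1/(2686 + (2 + 16*10)) = 1/(2686 + (2 + 160)) = 1/(2686 + 162) = 1/2848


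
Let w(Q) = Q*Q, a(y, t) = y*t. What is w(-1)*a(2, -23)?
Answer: -46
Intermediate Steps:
a(y, t) = t*y
w(Q) = Q²
w(-1)*a(2, -23) = (-1)²*(-23*2) = 1*(-46) = -46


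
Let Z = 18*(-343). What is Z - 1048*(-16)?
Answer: 10594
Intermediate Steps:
Z = -6174
Z - 1048*(-16) = -6174 - 1048*(-16) = -6174 - 1*(-16768) = -6174 + 16768 = 10594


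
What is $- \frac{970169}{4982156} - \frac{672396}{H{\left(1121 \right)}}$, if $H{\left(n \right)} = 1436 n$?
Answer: $- \frac{1227929283635}{2005013878484} \approx -0.61243$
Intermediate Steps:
$- \frac{970169}{4982156} - \frac{672396}{H{\left(1121 \right)}} = - \frac{970169}{4982156} - \frac{672396}{1436 \cdot 1121} = \left(-970169\right) \frac{1}{4982156} - \frac{672396}{1609756} = - \frac{970169}{4982156} - \frac{168099}{402439} = - \frac{1227929283635}{2005013878484}$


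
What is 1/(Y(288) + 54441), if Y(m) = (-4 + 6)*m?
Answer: 1/55017 ≈ 1.8176e-5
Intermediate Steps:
Y(m) = 2*m
1/(Y(288) + 54441) = 1/(2*288 + 54441) = 1/(576 + 54441) = 1/55017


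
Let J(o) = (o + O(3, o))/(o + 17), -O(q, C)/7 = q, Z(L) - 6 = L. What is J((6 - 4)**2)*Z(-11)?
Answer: 85/21 ≈ 4.0476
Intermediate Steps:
Z(L) = 6 + L
O(q, C) = -7*q
J(o) = (-21 + o)/(17 + o) (J(o) = (o - 7*3)/(o + 17) = (o - 21)/(17 + o) = (-21 + o)/(17 + o))
J((6 - 4)**2)*Z(-11) = ((-21 + (6 - 4)**2)/(17 + (6 - 4)**2))*(6 - 11) = ((-21 + 2**2)/(17 + 2**2))*(-5) = ((-21 + 4)/(17 + 4))*(-5) = (-17/21)*(-5) = ((1/21)*(-17))*(-5) = -17/21*(-5) = 85/21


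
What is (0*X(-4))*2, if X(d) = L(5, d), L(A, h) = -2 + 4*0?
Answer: 0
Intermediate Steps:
L(A, h) = -2 (L(A, h) = -2 + 0 = -2)
X(d) = -2
(0*X(-4))*2 = (0*(-2))*2 = 0*2 = 0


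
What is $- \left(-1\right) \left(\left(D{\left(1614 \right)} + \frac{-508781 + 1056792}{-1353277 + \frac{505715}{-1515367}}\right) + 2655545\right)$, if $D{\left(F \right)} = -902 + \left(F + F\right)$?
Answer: $\frac{778646661098054531}{292958830482} \approx 2.6579 \cdot 10^{6}$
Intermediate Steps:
$D{\left(F \right)} = -902 + 2 F$
$- \left(-1\right) \left(\left(D{\left(1614 \right)} + \frac{-508781 + 1056792}{-1353277 + \frac{505715}{-1515367}}\right) + 2655545\right) = - \left(-1\right) \left(\left(\left(-902 + 2 \cdot 1614\right) + \frac{-508781 + 1056792}{-1353277 + \frac{505715}{-1515367}}\right) + 2655545\right) = - \left(-1\right) \left(\left(\left(-902 + 3228\right) + \frac{548011}{-1353277 + 505715 \left(- \frac{1}{1515367}\right)}\right) + 2655545\right) = - \left(-1\right) \left(\left(2326 + \frac{548011}{-1353277 - \frac{72245}{216481}}\right) + 2655545\right) = - \left(-1\right) \left(\left(2326 + \frac{548011}{- \frac{292958830482}{216481}}\right) + 2655545\right) = - \left(-1\right) \left(\left(2326 + 548011 \left(- \frac{216481}{292958830482}\right)\right) + 2655545\right) = - \left(-1\right) \left(\left(2326 - \frac{118633969291}{292958830482}\right) + 2655545\right) = - \left(-1\right) \left(\frac{681303605731841}{292958830482} + 2655545\right) = - \frac{\left(-1\right) 778646661098054531}{292958830482} = \left(-1\right) \left(- \frac{778646661098054531}{292958830482}\right) = \frac{778646661098054531}{292958830482}$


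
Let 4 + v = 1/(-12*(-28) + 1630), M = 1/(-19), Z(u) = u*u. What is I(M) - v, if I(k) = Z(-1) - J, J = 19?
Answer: -27525/1966 ≈ -14.001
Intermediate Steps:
Z(u) = u**2
M = -1/19 ≈ -0.052632
I(k) = -18 (I(k) = (-1)**2 - 1*19 = 1 - 19 = -18)
v = -7863/1966 (v = -4 + 1/(-12*(-28) + 1630) = -4 + 1/(336 + 1630) = -4 + 1/1966 = -7863/1966 ≈ -3.9995)
I(M) - v = -18 - 1*(-7863/1966) = -18 + 7863/1966 = -27525/1966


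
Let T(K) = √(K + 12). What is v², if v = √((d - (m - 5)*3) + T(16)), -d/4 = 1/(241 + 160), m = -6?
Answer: 13229/401 + 2*√7 ≈ 38.282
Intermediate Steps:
T(K) = √(12 + K)
d = -4/401 (d = -4/(241 + 160) = -4/401 ≈ -0.0099751)
v = √(13229/401 + 2*√7) (v = √((-4/401 - (-6 - 5)*3) + √(12 + 16)) = √((-4/401 - (-11)*3) + √28) = √((-4/401 - 1*(-33)) + 2*√7) = √((-4/401 + 33) + 2*√7) = √(13229/401 + 2*√7) ≈ 6.1872)
v² = (√(5304829 + 321602*√7)/401)² = 13229/401 + 2*√7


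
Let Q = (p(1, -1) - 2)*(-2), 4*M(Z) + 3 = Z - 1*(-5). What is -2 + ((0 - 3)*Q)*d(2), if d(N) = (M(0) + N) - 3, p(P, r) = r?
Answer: 7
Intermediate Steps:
M(Z) = 1/2 + Z/4 (M(Z) = -3/4 + (Z - 1*(-5))/4 = -3/4 + (Z + 5)/4 = -3/4 + (5 + Z)/4 = -3/4 + (5/4 + Z/4) = 1/2 + Z/4)
Q = 6 (Q = (-1 - 2)*(-2) = -3*(-2) = 6)
d(N) = -5/2 + N (d(N) = ((1/2 + (1/4)*0) + N) - 3 = ((1/2 + 0) + N) - 3 = (1/2 + N) - 3 = -5/2 + N)
-2 + ((0 - 3)*Q)*d(2) = -2 + ((0 - 3)*6)*(-5/2 + 2) = -2 - 3*6*(-1/2) = -2 - 18*(-1/2) = -2 + 9 = 7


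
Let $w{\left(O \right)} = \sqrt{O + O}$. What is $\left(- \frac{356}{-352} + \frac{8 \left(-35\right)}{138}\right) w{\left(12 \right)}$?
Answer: $- \frac{6179 \sqrt{6}}{3036} \approx -4.9853$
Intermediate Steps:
$w{\left(O \right)} = \sqrt{2} \sqrt{O}$ ($w{\left(O \right)} = \sqrt{2 O} = \sqrt{2} \sqrt{O}$)
$\left(- \frac{356}{-352} + \frac{8 \left(-35\right)}{138}\right) w{\left(12 \right)} = \left(- \frac{356}{-352} + \frac{8 \left(-35\right)}{138}\right) \sqrt{2} \sqrt{12} = \left(\left(-356\right) \left(- \frac{1}{352}\right) - \frac{140}{69}\right) \sqrt{2} \cdot 2 \sqrt{3} = \left(\frac{89}{88} - \frac{140}{69}\right) 2 \sqrt{6} = - \frac{6179 \cdot 2 \sqrt{6}}{6072} = - \frac{6179 \sqrt{6}}{3036}$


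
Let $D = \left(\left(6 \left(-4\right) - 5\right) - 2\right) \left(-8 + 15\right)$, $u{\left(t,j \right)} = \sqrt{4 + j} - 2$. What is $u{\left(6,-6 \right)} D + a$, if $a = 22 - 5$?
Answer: $451 - 217 i \sqrt{2} \approx 451.0 - 306.88 i$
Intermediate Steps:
$u{\left(t,j \right)} = -2 + \sqrt{4 + j}$ ($u{\left(t,j \right)} = \sqrt{4 + j} - 2 = -2 + \sqrt{4 + j}$)
$a = 17$ ($a = 22 - 5 = 17$)
$D = -217$ ($D = \left(\left(-24 - 5\right) - 2\right) 7 = \left(-29 - 2\right) 7 = \left(-31\right) 7 = -217$)
$u{\left(6,-6 \right)} D + a = \left(-2 + \sqrt{4 - 6}\right) \left(-217\right) + 17 = \left(-2 + \sqrt{-2}\right) \left(-217\right) + 17 = \left(-2 + i \sqrt{2}\right) \left(-217\right) + 17 = \left(434 - 217 i \sqrt{2}\right) + 17 = 451 - 217 i \sqrt{2}$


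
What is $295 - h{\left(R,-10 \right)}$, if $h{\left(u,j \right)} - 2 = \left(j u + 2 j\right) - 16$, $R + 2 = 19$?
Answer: $499$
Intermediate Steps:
$R = 17$ ($R = -2 + 19 = 17$)
$h{\left(u,j \right)} = -14 + 2 j + j u$ ($h{\left(u,j \right)} = 2 - \left(16 - 2 j - j u\right) = 2 + \left(-16 + 2 j + j u\right) = -14 + 2 j + j u$)
$295 - h{\left(R,-10 \right)} = 295 - \left(-14 + 2 \left(-10\right) - 170\right) = 295 - \left(-14 - 20 - 170\right) = 295 - -204 = 295 + 204 = 499$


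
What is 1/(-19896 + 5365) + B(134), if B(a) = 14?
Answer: 203433/14531 ≈ 14.000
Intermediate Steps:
1/(-19896 + 5365) + B(134) = 1/(-19896 + 5365) + 14 = 1/(-14531) + 14 = -1/14531 + 14 = 203433/14531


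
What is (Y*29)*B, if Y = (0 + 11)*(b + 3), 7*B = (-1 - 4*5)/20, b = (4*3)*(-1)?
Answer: 8613/20 ≈ 430.65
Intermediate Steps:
b = -12 (b = 12*(-1) = -12)
B = -3/20 (B = ((-1 - 4*5)/20)/7 = ((-1 - 20)*(1/20))/7 = (-21*1/20)/7 = (⅐)*(-21/20) = -3/20 ≈ -0.15000)
Y = -99 (Y = (0 + 11)*(-12 + 3) = 11*(-9) = -99)
(Y*29)*B = -99*29*(-3/20) = -2871*(-3/20) = 8613/20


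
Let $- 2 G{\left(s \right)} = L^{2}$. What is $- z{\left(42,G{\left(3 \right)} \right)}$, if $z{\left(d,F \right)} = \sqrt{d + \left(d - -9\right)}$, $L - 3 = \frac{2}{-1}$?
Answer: $- \sqrt{93} \approx -9.6436$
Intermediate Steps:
$L = 1$ ($L = 3 + \frac{2}{-1} = 3 + 2 \left(-1\right) = 3 - 2 = 1$)
$G{\left(s \right)} = - \frac{1}{2}$ ($G{\left(s \right)} = - \frac{1^{2}}{2} = \left(- \frac{1}{2}\right) 1 = - \frac{1}{2}$)
$z{\left(d,F \right)} = \sqrt{9 + 2 d}$ ($z{\left(d,F \right)} = \sqrt{d + \left(d + 9\right)} = \sqrt{d + \left(9 + d\right)} = \sqrt{9 + 2 d}$)
$- z{\left(42,G{\left(3 \right)} \right)} = - \sqrt{9 + 2 \cdot 42} = - \sqrt{9 + 84} = - \sqrt{93}$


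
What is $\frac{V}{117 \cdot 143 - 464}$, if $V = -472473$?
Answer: $- \frac{472473}{16267} \approx -29.045$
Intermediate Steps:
$\frac{V}{117 \cdot 143 - 464} = - \frac{472473}{117 \cdot 143 - 464} = - \frac{472473}{16731 - 464} = - \frac{472473}{16267}$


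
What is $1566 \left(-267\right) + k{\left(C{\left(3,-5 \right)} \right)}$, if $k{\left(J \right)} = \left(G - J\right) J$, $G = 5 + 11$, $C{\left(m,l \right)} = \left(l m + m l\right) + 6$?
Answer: $-419082$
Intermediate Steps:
$C{\left(m,l \right)} = 6 + 2 l m$ ($C{\left(m,l \right)} = \left(l m + l m\right) + 6 = 2 l m + 6 = 6 + 2 l m$)
$G = 16$
$k{\left(J \right)} = J \left(16 - J\right)$ ($k{\left(J \right)} = \left(16 - J\right) J = J \left(16 - J\right)$)
$1566 \left(-267\right) + k{\left(C{\left(3,-5 \right)} \right)} = 1566 \left(-267\right) + \left(6 + 2 \left(-5\right) 3\right) \left(16 - \left(6 + 2 \left(-5\right) 3\right)\right) = -418122 + \left(6 - 30\right) \left(16 - \left(6 - 30\right)\right) = -418122 - 24 \left(16 - -24\right) = -418122 - 24 \left(16 + 24\right) = -418122 - 960 = -419082$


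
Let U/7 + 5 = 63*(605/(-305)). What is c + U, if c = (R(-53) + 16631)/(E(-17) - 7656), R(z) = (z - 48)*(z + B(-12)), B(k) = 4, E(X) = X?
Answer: -427137188/468053 ≈ -912.58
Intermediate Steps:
R(z) = (-48 + z)*(4 + z) (R(z) = (z - 48)*(z + 4) = (-48 + z)*(4 + z))
U = -55496/61 (U = -35 + 7*(63*(605/(-305))) = -35 + 7*(63*(605*(-1/305))) = -35 + 7*(63*(-121/61)) = -35 + 7*(-7623/61) = -35 - 53361/61 = -55496/61 ≈ -909.77)
c = -21580/7673 (c = ((-192 + (-53)² - 44*(-53)) + 16631)/(-17 - 7656) = ((-192 + 2809 + 2332) + 16631)/(-7673) = (4949 + 16631)*(-1/7673) = 21580*(-1/7673) = -21580/7673 ≈ -2.8125)
c + U = -21580/7673 - 55496/61 = -427137188/468053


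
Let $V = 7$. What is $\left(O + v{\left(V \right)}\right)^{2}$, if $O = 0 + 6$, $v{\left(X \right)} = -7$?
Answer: $1$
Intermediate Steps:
$O = 6$
$\left(O + v{\left(V \right)}\right)^{2} = \left(6 - 7\right)^{2} = \left(-1\right)^{2} = 1$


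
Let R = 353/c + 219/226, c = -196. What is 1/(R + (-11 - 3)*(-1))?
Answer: 22148/291645 ≈ 0.075942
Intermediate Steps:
R = -18427/22148 (R = 353/(-196) + 219/226 = 353*(-1/196) + 219*(1/226) = -353/196 + 219/226 = -18427/22148 ≈ -0.83199)
1/(R + (-11 - 3)*(-1)) = 1/(-18427/22148 + (-11 - 3)*(-1)) = 1/(-18427/22148 - 14*(-1)) = 1/(-18427/22148 + 14) = 1/(291645/22148) = 22148/291645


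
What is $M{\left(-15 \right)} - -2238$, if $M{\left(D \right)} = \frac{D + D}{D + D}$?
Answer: $2239$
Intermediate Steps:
$M{\left(D \right)} = 1$ ($M{\left(D \right)} = \frac{2 D}{2 D} = 2 D \frac{1}{2 D} = 1$)
$M{\left(-15 \right)} - -2238 = 1 - -2238 = 1 + 2238 = 2239$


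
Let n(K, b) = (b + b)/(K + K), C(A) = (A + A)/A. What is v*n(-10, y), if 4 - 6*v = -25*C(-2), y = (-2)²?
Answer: -18/5 ≈ -3.6000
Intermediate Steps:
C(A) = 2 (C(A) = (2*A)/A = 2)
y = 4
v = 9 (v = ⅔ - (-25)*2/6 = ⅔ - ⅙*(-50) = ⅔ + 25/3 = 9)
n(K, b) = b/K (n(K, b) = (2*b)/((2*K)) = (2*b)*(1/(2*K)) = b/K)
v*n(-10, y) = 9*(4/(-10)) = 9*(4*(-⅒)) = 9*(-⅖) = -18/5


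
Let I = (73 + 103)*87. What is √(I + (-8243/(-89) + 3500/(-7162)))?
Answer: √1564681004998469/318709 ≈ 124.11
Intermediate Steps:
I = 15312 (I = 176*87 = 15312)
√(I + (-8243/(-89) + 3500/(-7162))) = √(15312 + (-8243/(-89) + 3500/(-7162))) = √(15312 + (-8243*(-1/89) + 3500*(-1/7162))) = √(15312 + (8243/89 - 1750/3581)) = √(15312 + 29362433/318709) = √(4909434641/318709) = √1564681004998469/318709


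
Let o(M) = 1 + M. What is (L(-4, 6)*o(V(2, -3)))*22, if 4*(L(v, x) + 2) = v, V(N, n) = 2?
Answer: -198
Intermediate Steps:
L(v, x) = -2 + v/4
(L(-4, 6)*o(V(2, -3)))*22 = ((-2 + (¼)*(-4))*(1 + 2))*22 = ((-2 - 1)*3)*22 = -3*3*22 = -9*22 = -198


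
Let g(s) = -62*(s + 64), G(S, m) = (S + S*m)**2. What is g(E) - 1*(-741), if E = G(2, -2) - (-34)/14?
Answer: -25379/7 ≈ -3625.6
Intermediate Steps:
E = 45/7 (E = 2**2*(1 - 2)**2 - (-34)/14 = 4*(-1)**2 - (-34)/14 = 4*1 - 1*(-17/7) = 4 + 17/7 = 45/7 ≈ 6.4286)
g(s) = -3968 - 62*s (g(s) = -62*(64 + s) = -3968 - 62*s)
g(E) - 1*(-741) = (-3968 - 62*45/7) - 1*(-741) = (-3968 - 2790/7) + 741 = -30566/7 + 741 = -25379/7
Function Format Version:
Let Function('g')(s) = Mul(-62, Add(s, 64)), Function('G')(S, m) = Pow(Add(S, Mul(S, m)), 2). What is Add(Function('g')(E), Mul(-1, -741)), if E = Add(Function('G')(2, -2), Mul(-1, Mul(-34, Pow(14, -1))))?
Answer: Rational(-25379, 7) ≈ -3625.6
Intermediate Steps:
E = Rational(45, 7) (E = Add(Mul(Pow(2, 2), Pow(Add(1, -2), 2)), Mul(-1, Mul(-34, Pow(14, -1)))) = Add(Mul(4, Pow(-1, 2)), Mul(-1, Mul(-34, Rational(1, 14)))) = Add(Mul(4, 1), Mul(-1, Rational(-17, 7))) = Add(4, Rational(17, 7)) = Rational(45, 7) ≈ 6.4286)
Function('g')(s) = Add(-3968, Mul(-62, s)) (Function('g')(s) = Mul(-62, Add(64, s)) = Add(-3968, Mul(-62, s)))
Add(Function('g')(E), Mul(-1, -741)) = Add(Add(-3968, Mul(-62, Rational(45, 7))), Mul(-1, -741)) = Add(Add(-3968, Rational(-2790, 7)), 741) = Add(Rational(-30566, 7), 741) = Rational(-25379, 7)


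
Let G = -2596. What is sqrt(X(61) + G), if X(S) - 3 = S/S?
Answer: 36*I*sqrt(2) ≈ 50.912*I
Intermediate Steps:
X(S) = 4 (X(S) = 3 + S/S = 3 + 1 = 4)
sqrt(X(61) + G) = sqrt(4 - 2596) = sqrt(-2592) = 36*I*sqrt(2)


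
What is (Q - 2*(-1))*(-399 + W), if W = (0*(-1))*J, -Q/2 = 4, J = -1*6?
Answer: 2394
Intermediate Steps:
J = -6
Q = -8 (Q = -2*4 = -8)
W = 0 (W = (0*(-1))*(-6) = 0*(-6) = 0)
(Q - 2*(-1))*(-399 + W) = (-8 - 2*(-1))*(-399 + 0) = (-8 + 2)*(-399) = -6*(-399) = 2394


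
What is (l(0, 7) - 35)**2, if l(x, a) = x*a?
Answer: 1225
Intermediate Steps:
l(x, a) = a*x
(l(0, 7) - 35)**2 = (7*0 - 35)**2 = (0 - 35)**2 = (-35)**2 = 1225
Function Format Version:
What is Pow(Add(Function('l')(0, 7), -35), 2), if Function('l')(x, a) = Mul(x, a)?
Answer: 1225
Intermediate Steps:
Function('l')(x, a) = Mul(a, x)
Pow(Add(Function('l')(0, 7), -35), 2) = Pow(Add(Mul(7, 0), -35), 2) = Pow(Add(0, -35), 2) = Pow(-35, 2) = 1225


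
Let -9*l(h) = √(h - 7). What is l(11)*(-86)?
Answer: 172/9 ≈ 19.111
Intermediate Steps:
l(h) = -√(-7 + h)/9 (l(h) = -√(h - 7)/9 = -√(-7 + h)/9)
l(11)*(-86) = -√(-7 + 11)/9*(-86) = -√4/9*(-86) = -⅑*2*(-86) = -2/9*(-86) = 172/9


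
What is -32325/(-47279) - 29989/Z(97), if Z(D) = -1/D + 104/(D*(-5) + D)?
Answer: 137532316082/1276533 ≈ 1.0774e+5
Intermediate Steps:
Z(D) = -27/D (Z(D) = -1/D + 104/(-5*D + D) = -1/D + 104/((-4*D)) = -1/D + 104*(-1/(4*D)) = -1/D - 26/D = -27/D)
-32325/(-47279) - 29989/Z(97) = -32325/(-47279) - 29989/((-27/97)) = -32325*(-1/47279) - 29989/((-27*1/97)) = 32325/47279 - 29989/(-27/97) = 32325/47279 - 29989*(-97/27) = 32325/47279 + 2908933/27 = 137532316082/1276533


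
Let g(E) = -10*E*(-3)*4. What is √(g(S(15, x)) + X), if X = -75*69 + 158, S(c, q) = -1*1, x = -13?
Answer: I*√5137 ≈ 71.673*I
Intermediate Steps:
S(c, q) = -1
X = -5017 (X = -5175 + 158 = -5017)
g(E) = 120*E (g(E) = -10*(-3*E)*4 = -(-120)*E = 120*E)
√(g(S(15, x)) + X) = √(120*(-1) - 5017) = √(-120 - 5017) = √(-5137) = I*√5137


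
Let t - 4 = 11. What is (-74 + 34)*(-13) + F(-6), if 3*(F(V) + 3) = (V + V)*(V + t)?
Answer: 481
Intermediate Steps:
t = 15 (t = 4 + 11 = 15)
F(V) = -3 + 2*V*(15 + V)/3 (F(V) = -3 + ((V + V)*(V + 15))/3 = -3 + ((2*V)*(15 + V))/3 = -3 + (2*V*(15 + V))/3 = -3 + 2*V*(15 + V)/3)
(-74 + 34)*(-13) + F(-6) = (-74 + 34)*(-13) + (-3 + 10*(-6) + (⅔)*(-6)²) = -40*(-13) + (-3 - 60 + (⅔)*36) = 520 + (-3 - 60 + 24) = 520 - 39 = 481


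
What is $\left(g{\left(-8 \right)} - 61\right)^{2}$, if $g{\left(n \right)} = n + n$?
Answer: $5929$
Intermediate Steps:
$g{\left(n \right)} = 2 n$
$\left(g{\left(-8 \right)} - 61\right)^{2} = \left(2 \left(-8\right) - 61\right)^{2} = \left(-16 - 61\right)^{2} = \left(-77\right)^{2} = 5929$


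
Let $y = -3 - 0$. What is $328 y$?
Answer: $-984$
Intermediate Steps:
$y = -3$ ($y = -3 + 0 = -3$)
$328 y = 328 \left(-3\right) = -984$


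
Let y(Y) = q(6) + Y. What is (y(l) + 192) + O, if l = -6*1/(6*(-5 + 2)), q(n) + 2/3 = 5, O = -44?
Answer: 458/3 ≈ 152.67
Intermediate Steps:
q(n) = 13/3 (q(n) = -2/3 + 5 = 13/3)
l = 1/3 (l = -6/(6*(-3)) = -6/(-18) = -6*(-1/18) = 1/3 ≈ 0.33333)
y(Y) = 13/3 + Y
(y(l) + 192) + O = ((13/3 + 1/3) + 192) - 44 = (14/3 + 192) - 44 = 590/3 - 44 = 458/3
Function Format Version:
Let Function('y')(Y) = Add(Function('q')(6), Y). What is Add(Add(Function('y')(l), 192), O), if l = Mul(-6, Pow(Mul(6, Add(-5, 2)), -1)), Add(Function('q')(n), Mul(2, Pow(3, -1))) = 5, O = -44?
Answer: Rational(458, 3) ≈ 152.67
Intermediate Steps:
Function('q')(n) = Rational(13, 3) (Function('q')(n) = Add(Rational(-2, 3), 5) = Rational(13, 3))
l = Rational(1, 3) (l = Mul(-6, Pow(Mul(6, -3), -1)) = Mul(-6, Pow(-18, -1)) = Mul(-6, Rational(-1, 18)) = Rational(1, 3) ≈ 0.33333)
Function('y')(Y) = Add(Rational(13, 3), Y)
Add(Add(Function('y')(l), 192), O) = Add(Add(Add(Rational(13, 3), Rational(1, 3)), 192), -44) = Add(Add(Rational(14, 3), 192), -44) = Add(Rational(590, 3), -44) = Rational(458, 3)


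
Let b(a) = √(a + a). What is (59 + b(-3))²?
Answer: (59 + I*√6)² ≈ 3475.0 + 289.04*I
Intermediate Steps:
b(a) = √2*√a (b(a) = √(2*a) = √2*√a)
(59 + b(-3))² = (59 + √2*√(-3))² = (59 + √2*(I*√3))² = (59 + I*√6)²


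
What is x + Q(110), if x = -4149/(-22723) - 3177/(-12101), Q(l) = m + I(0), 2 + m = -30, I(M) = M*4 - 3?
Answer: -9501587785/274971023 ≈ -34.555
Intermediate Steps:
I(M) = -3 + 4*M (I(M) = 4*M - 3 = -3 + 4*M)
m = -32 (m = -2 - 30 = -32)
Q(l) = -35 (Q(l) = -32 + (-3 + 4*0) = -32 + (-3 + 0) = -32 - 3 = -35)
x = 122398020/274971023 (x = -4149*(-1/22723) - 3177*(-1/12101) = 4149/22723 + 3177/12101 = 122398020/274971023 ≈ 0.44513)
x + Q(110) = 122398020/274971023 - 35 = -9501587785/274971023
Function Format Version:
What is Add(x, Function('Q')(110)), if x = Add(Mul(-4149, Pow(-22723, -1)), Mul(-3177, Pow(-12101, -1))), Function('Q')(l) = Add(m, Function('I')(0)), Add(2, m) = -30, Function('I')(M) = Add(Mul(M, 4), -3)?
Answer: Rational(-9501587785, 274971023) ≈ -34.555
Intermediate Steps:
Function('I')(M) = Add(-3, Mul(4, M)) (Function('I')(M) = Add(Mul(4, M), -3) = Add(-3, Mul(4, M)))
m = -32 (m = Add(-2, -30) = -32)
Function('Q')(l) = -35 (Function('Q')(l) = Add(-32, Add(-3, Mul(4, 0))) = Add(-32, Add(-3, 0)) = Add(-32, -3) = -35)
x = Rational(122398020, 274971023) (x = Add(Mul(-4149, Rational(-1, 22723)), Mul(-3177, Rational(-1, 12101))) = Add(Rational(4149, 22723), Rational(3177, 12101)) = Rational(122398020, 274971023) ≈ 0.44513)
Add(x, Function('Q')(110)) = Add(Rational(122398020, 274971023), -35) = Rational(-9501587785, 274971023)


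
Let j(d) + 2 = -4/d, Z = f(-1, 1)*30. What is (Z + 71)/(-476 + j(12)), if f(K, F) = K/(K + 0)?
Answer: -303/1435 ≈ -0.21115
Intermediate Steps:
f(K, F) = 1 (f(K, F) = K/K = 1)
Z = 30 (Z = 1*30 = 30)
j(d) = -2 - 4/d
(Z + 71)/(-476 + j(12)) = (30 + 71)/(-476 + (-2 - 4/12)) = 101/(-476 + (-2 - 4*1/12)) = 101/(-476 + (-2 - ⅓)) = 101/(-476 - 7/3) = 101/(-1435/3) = 101*(-3/1435) = -303/1435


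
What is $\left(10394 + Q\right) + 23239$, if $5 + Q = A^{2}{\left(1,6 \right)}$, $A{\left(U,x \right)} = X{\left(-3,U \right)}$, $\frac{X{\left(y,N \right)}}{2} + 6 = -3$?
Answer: $33952$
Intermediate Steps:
$X{\left(y,N \right)} = -18$ ($X{\left(y,N \right)} = -12 + 2 \left(-3\right) = -12 - 6 = -18$)
$A{\left(U,x \right)} = -18$
$Q = 319$ ($Q = -5 + \left(-18\right)^{2} = -5 + 324 = 319$)
$\left(10394 + Q\right) + 23239 = \left(10394 + 319\right) + 23239 = 10713 + 23239 = 33952$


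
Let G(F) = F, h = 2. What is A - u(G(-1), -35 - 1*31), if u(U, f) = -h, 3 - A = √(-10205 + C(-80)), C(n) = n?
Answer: 5 - 11*I*√85 ≈ 5.0 - 101.42*I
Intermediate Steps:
A = 3 - 11*I*√85 (A = 3 - √(-10205 - 80) = 3 - √(-10285) = 3 - 11*I*√85 ≈ 3.0 - 101.42*I)
u(U, f) = -2 (u(U, f) = -1*2 = -2)
A - u(G(-1), -35 - 1*31) = (3 - 11*I*√85) - 1*(-2) = (3 - 11*I*√85) + 2 = 5 - 11*I*√85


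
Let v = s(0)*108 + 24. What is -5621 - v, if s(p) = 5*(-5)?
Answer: -2945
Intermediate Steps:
s(p) = -25
v = -2676 (v = -25*108 + 24 = -2700 + 24 = -2676)
-5621 - v = -5621 - 1*(-2676) = -5621 + 2676 = -2945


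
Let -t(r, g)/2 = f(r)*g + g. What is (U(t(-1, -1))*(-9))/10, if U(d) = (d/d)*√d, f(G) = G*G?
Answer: -9/5 ≈ -1.8000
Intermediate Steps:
f(G) = G²
t(r, g) = -2*g - 2*g*r² (t(r, g) = -2*(r²*g + g) = -2*(g*r² + g) = -2*(g + g*r²) = -2*g - 2*g*r²)
U(d) = √d (U(d) = 1*√d = √d)
(U(t(-1, -1))*(-9))/10 = (√(-2*(-1)*(1 + (-1)²))*(-9))/10 = (√(-2*(-1)*(1 + 1))*(-9))*(⅒) = (√(-2*(-1)*2)*(-9))*(⅒) = (√4*(-9))*(⅒) = (2*(-9))*(⅒) = -18*⅒ = -9/5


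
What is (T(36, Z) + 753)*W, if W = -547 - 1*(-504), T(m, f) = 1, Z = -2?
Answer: -32422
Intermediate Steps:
W = -43 (W = -547 + 504 = -43)
(T(36, Z) + 753)*W = (1 + 753)*(-43) = 754*(-43) = -32422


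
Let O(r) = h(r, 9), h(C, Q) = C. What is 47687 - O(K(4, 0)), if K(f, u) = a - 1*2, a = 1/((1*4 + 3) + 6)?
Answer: 619956/13 ≈ 47689.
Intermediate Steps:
a = 1/13 (a = 1/((4 + 3) + 6) = 1/(7 + 6) = 1/13 ≈ 0.076923)
K(f, u) = -25/13 (K(f, u) = 1/13 - 1*2 = 1/13 - 2 = -25/13)
O(r) = r
47687 - O(K(4, 0)) = 47687 - 1*(-25/13) = 47687 + 25/13 = 619956/13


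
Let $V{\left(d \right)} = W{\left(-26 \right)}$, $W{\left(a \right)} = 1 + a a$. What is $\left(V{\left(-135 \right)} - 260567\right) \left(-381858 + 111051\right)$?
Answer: $70380031230$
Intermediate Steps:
$W{\left(a \right)} = 1 + a^{2}$
$V{\left(d \right)} = 677$ ($V{\left(d \right)} = 1 + \left(-26\right)^{2} = 1 + 676 = 677$)
$\left(V{\left(-135 \right)} - 260567\right) \left(-381858 + 111051\right) = \left(677 - 260567\right) \left(-381858 + 111051\right) = \left(-259890\right) \left(-270807\right) = 70380031230$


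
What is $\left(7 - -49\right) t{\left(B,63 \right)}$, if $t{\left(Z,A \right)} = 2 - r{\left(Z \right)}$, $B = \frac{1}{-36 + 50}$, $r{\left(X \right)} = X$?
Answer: $108$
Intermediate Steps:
$B = \frac{1}{14} \approx 0.071429$
$t{\left(Z,A \right)} = 2 - Z$
$\left(7 - -49\right) t{\left(B,63 \right)} = \left(7 - -49\right) \left(2 - \frac{1}{14}\right) = \left(7 + 49\right) \left(2 - \frac{1}{14}\right) = 56 \cdot \frac{27}{14} = 108$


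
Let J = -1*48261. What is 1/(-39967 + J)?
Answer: -1/88228 ≈ -1.1334e-5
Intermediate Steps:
J = -48261
1/(-39967 + J) = 1/(-39967 - 48261) = 1/(-88228) = -1/88228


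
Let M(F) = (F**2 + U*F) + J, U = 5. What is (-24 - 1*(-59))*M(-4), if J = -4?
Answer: -280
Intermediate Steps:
M(F) = -4 + F**2 + 5*F (M(F) = (F**2 + 5*F) - 4 = -4 + F**2 + 5*F)
(-24 - 1*(-59))*M(-4) = (-24 - 1*(-59))*(-4 + (-4)**2 + 5*(-4)) = (-24 + 59)*(-4 + 16 - 20) = 35*(-8) = -280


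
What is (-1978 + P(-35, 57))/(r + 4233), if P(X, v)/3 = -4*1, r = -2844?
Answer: -1990/1389 ≈ -1.4327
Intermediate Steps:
P(X, v) = -12 (P(X, v) = 3*(-4*1) = 3*(-4) = -12)
(-1978 + P(-35, 57))/(r + 4233) = (-1978 - 12)/(-2844 + 4233) = -1990/1389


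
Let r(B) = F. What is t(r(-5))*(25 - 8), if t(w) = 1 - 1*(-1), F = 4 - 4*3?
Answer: 34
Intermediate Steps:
F = -8 (F = 4 - 12 = -8)
r(B) = -8
t(w) = 2 (t(w) = 1 + 1 = 2)
t(r(-5))*(25 - 8) = 2*(25 - 8) = 2*17 = 34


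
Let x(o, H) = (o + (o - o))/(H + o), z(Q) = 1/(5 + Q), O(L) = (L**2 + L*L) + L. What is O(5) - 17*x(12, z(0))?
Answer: 2335/61 ≈ 38.279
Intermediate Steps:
O(L) = L + 2*L**2 (O(L) = (L**2 + L**2) + L = 2*L**2 + L = L + 2*L**2)
x(o, H) = o/(H + o) (x(o, H) = (o + 0)/(H + o) = o/(H + o))
O(5) - 17*x(12, z(0)) = 5*(1 + 2*5) - 204/(1/(5 + 0) + 12) = 5*(1 + 10) - 204/(1/5 + 12) = 5*11 - 204/(1/5 + 12) = 55 - 204/61/5 = 55 - 204*5/61 = 55 - 17*60/61 = 55 - 1020/61 = 2335/61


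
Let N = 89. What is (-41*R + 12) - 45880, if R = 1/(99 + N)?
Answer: -8623225/188 ≈ -45868.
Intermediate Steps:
R = 1/188 (R = 1/(99 + 89) = 1/188 ≈ 0.0053191)
(-41*R + 12) - 45880 = (-41*1/188 + 12) - 45880 = (-41/188 + 12) - 45880 = 2215/188 - 45880 = -8623225/188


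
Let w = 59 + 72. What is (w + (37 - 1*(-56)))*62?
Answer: 13888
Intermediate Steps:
w = 131
(w + (37 - 1*(-56)))*62 = (131 + (37 - 1*(-56)))*62 = (131 + (37 + 56))*62 = (131 + 93)*62 = 224*62 = 13888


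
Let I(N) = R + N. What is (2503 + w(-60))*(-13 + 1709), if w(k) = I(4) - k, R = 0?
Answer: 4353632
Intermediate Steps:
I(N) = N (I(N) = 0 + N = N)
w(k) = 4 - k
(2503 + w(-60))*(-13 + 1709) = (2503 + (4 - 1*(-60)))*(-13 + 1709) = (2503 + (4 + 60))*1696 = (2503 + 64)*1696 = 2567*1696 = 4353632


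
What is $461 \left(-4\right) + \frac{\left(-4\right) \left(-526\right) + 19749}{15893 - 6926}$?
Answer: $- \frac{16513295}{8967} \approx -1841.6$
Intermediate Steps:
$461 \left(-4\right) + \frac{\left(-4\right) \left(-526\right) + 19749}{15893 - 6926} = -1844 + \frac{2104 + 19749}{8967} = -1844 + 21853 \cdot \frac{1}{8967} = -1844 + \frac{21853}{8967} = - \frac{16513295}{8967}$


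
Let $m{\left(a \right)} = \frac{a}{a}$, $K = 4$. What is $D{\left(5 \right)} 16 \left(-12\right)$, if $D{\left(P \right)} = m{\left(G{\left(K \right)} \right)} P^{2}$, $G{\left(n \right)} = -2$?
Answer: $-4800$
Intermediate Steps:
$m{\left(a \right)} = 1$
$D{\left(P \right)} = P^{2}$ ($D{\left(P \right)} = 1 P^{2} = P^{2}$)
$D{\left(5 \right)} 16 \left(-12\right) = 5^{2} \cdot 16 \left(-12\right) = 25 \cdot 16 \left(-12\right) = 400 \left(-12\right) = -4800$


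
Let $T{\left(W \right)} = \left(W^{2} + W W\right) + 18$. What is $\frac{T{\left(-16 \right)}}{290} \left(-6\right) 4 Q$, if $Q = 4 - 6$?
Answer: $\frac{2544}{29} \approx 87.724$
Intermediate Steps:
$Q = -2$ ($Q = 4 - 6 = -2$)
$T{\left(W \right)} = 18 + 2 W^{2}$ ($T{\left(W \right)} = \left(W^{2} + W^{2}\right) + 18 = 2 W^{2} + 18 = 18 + 2 W^{2}$)
$\frac{T{\left(-16 \right)}}{290} \left(-6\right) 4 Q = \frac{18 + 2 \left(-16\right)^{2}}{290} \left(-6\right) 4 \left(-2\right) = \left(18 + 2 \cdot 256\right) \frac{1}{290} \left(\left(-24\right) \left(-2\right)\right) = \left(18 + 512\right) \frac{1}{290} \cdot 48 = 530 \cdot \frac{1}{290} \cdot 48 = \frac{53}{29} \cdot 48 = \frac{2544}{29}$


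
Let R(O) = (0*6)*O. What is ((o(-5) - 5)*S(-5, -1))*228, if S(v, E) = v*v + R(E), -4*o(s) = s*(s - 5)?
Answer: -99750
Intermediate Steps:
R(O) = 0 (R(O) = 0*O = 0)
o(s) = -s*(-5 + s)/4 (o(s) = -s*(s - 5)/4 = -s*(-5 + s)/4)
S(v, E) = v² (S(v, E) = v*v + 0 = v² + 0 = v²)
((o(-5) - 5)*S(-5, -1))*228 = (((¼)*(-5)*(5 - 1*(-5)) - 5)*(-5)²)*228 = (((¼)*(-5)*(5 + 5) - 5)*25)*228 = (((¼)*(-5)*10 - 5)*25)*228 = ((-25/2 - 5)*25)*228 = -35/2*25*228 = -875/2*228 = -99750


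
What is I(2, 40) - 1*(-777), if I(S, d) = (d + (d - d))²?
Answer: 2377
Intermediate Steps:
I(S, d) = d² (I(S, d) = (d + 0)² = d²)
I(2, 40) - 1*(-777) = 40² - 1*(-777) = 1600 + 777 = 2377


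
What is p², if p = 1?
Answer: 1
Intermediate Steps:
p² = 1² = 1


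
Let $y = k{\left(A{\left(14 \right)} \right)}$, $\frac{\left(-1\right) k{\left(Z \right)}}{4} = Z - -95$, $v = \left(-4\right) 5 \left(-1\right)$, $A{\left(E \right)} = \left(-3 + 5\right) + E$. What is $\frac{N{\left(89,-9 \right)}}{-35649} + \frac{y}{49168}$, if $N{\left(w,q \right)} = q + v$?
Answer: $- \frac{4092251}{438197508} \approx -0.0093388$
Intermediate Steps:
$A{\left(E \right)} = 2 + E$
$v = 20$ ($v = \left(-20\right) \left(-1\right) = 20$)
$N{\left(w,q \right)} = 20 + q$ ($N{\left(w,q \right)} = q + 20 = 20 + q$)
$k{\left(Z \right)} = -380 - 4 Z$ ($k{\left(Z \right)} = - 4 \left(Z - -95\right) = - 4 \left(Z + 95\right) = - 4 \left(95 + Z\right) = -380 - 4 Z$)
$y = -444$ ($y = -380 - 4 \left(2 + 14\right) = -380 - 64 = -444$)
$\frac{N{\left(89,-9 \right)}}{-35649} + \frac{y}{49168} = \frac{20 - 9}{-35649} - \frac{444}{49168} = 11 \left(- \frac{1}{35649}\right) - \frac{111}{12292} = - \frac{11}{35649} - \frac{111}{12292} = - \frac{4092251}{438197508}$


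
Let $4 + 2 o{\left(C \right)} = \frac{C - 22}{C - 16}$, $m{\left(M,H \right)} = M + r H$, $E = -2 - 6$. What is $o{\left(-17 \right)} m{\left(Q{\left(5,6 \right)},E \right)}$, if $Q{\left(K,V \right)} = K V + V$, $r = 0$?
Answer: $- \frac{558}{11} \approx -50.727$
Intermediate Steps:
$Q{\left(K,V \right)} = V + K V$
$E = -8$ ($E = -2 - 6 = -8$)
$m{\left(M,H \right)} = M$ ($m{\left(M,H \right)} = M + 0 H = M + 0 = M$)
$o{\left(C \right)} = -2 + \frac{-22 + C}{2 \left(-16 + C\right)}$ ($o{\left(C \right)} = -2 + \frac{\left(C - 22\right) \frac{1}{C - 16}}{2} = -2 + \frac{\left(-22 + C\right) \frac{1}{-16 + C}}{2} = -2 + \frac{\frac{1}{-16 + C} \left(-22 + C\right)}{2} = -2 + \frac{-22 + C}{2 \left(-16 + C\right)}$)
$o{\left(-17 \right)} m{\left(Q{\left(5,6 \right)},E \right)} = \frac{3 \left(14 - -17\right)}{2 \left(-16 - 17\right)} 6 \left(1 + 5\right) = \frac{3 \left(14 + 17\right)}{2 \left(-33\right)} 6 \cdot 6 = \frac{3}{2} \left(- \frac{1}{33}\right) 31 \cdot 36 = \left(- \frac{31}{22}\right) 36 = - \frac{558}{11}$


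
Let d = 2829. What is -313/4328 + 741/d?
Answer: 773857/4081304 ≈ 0.18961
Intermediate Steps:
-313/4328 + 741/d = -313/4328 + 741/2829 = -313*1/4328 + 741*(1/2829) = -313/4328 + 247/943 = 773857/4081304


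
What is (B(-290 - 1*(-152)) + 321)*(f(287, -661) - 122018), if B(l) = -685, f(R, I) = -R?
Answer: 44519020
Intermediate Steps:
(B(-290 - 1*(-152)) + 321)*(f(287, -661) - 122018) = (-685 + 321)*(-1*287 - 122018) = -364*(-287 - 122018) = -364*(-122305) = 44519020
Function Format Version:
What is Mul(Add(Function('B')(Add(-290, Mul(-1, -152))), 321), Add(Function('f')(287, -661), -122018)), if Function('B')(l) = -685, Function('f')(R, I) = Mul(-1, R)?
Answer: 44519020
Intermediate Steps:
Mul(Add(Function('B')(Add(-290, Mul(-1, -152))), 321), Add(Function('f')(287, -661), -122018)) = Mul(Add(-685, 321), Add(Mul(-1, 287), -122018)) = Mul(-364, Add(-287, -122018)) = Mul(-364, -122305) = 44519020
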